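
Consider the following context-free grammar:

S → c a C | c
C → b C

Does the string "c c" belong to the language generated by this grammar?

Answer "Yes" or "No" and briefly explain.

No - no valid derivation exists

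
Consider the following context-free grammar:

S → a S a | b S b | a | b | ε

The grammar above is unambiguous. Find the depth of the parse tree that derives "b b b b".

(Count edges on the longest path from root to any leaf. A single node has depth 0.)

3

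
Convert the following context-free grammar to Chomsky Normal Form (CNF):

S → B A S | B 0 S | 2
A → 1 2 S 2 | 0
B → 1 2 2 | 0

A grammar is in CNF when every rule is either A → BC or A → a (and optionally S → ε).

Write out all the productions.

T0 → 0; S → 2; T1 → 1; T2 → 2; A → 0; B → 0; S → B X0; X0 → A S; S → B X1; X1 → T0 S; A → T1 X2; X2 → T2 X3; X3 → S T2; B → T1 X4; X4 → T2 T2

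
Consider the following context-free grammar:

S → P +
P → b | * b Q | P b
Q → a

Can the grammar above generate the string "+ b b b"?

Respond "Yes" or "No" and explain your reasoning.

No - no valid derivation exists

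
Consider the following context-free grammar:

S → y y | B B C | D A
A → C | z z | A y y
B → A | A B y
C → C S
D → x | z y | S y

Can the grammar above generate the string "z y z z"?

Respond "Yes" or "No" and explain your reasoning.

Yes - a valid derivation exists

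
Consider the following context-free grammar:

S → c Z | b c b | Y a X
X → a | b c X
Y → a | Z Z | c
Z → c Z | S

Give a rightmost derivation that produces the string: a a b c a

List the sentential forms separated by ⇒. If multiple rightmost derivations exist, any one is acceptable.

S ⇒ Y a X ⇒ Y a b c X ⇒ Y a b c a ⇒ a a b c a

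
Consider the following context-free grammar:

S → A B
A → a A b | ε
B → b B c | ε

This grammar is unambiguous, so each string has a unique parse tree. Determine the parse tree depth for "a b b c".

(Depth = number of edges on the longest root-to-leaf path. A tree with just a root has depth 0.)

3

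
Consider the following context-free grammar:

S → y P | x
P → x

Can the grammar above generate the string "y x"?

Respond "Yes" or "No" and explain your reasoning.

Yes - a valid derivation exists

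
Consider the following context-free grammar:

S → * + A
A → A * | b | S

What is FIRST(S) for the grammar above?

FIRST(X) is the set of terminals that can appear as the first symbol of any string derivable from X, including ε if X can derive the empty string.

We compute FIRST(S) using the standard algorithm.
FIRST(A) = {*, b}
FIRST(S) = {*}
Therefore, FIRST(S) = {*}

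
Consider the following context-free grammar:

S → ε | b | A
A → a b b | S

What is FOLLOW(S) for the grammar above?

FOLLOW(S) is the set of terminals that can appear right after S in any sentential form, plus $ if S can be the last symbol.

We compute FOLLOW(S) using the standard algorithm.
FOLLOW(S) starts with {$}.
FIRST(A) = {a, b, ε}
FIRST(S) = {a, b, ε}
FOLLOW(A) = {$}
FOLLOW(S) = {$}
Therefore, FOLLOW(S) = {$}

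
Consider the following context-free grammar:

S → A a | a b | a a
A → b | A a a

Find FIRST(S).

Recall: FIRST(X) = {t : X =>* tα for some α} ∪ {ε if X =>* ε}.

We compute FIRST(S) using the standard algorithm.
FIRST(A) = {b}
FIRST(S) = {a, b}
Therefore, FIRST(S) = {a, b}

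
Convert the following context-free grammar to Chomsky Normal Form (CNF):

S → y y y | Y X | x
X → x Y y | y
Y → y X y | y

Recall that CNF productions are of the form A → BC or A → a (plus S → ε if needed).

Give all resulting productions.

TY → y; S → x; TX → x; X → y; Y → y; S → TY X0; X0 → TY TY; S → Y X; X → TX X1; X1 → Y TY; Y → TY X2; X2 → X TY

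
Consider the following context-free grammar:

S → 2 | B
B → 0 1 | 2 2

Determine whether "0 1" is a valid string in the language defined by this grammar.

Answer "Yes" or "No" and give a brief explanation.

Yes - a valid derivation exists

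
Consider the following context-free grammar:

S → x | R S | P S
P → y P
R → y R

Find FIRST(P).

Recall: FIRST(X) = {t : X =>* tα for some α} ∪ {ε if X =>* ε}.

We compute FIRST(P) using the standard algorithm.
FIRST(P) = {y}
FIRST(R) = {y}
FIRST(S) = {x, y}
Therefore, FIRST(P) = {y}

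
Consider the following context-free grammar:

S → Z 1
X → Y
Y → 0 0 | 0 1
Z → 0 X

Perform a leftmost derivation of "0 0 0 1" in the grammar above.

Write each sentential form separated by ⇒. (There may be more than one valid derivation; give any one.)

S ⇒ Z 1 ⇒ 0 X 1 ⇒ 0 Y 1 ⇒ 0 0 0 1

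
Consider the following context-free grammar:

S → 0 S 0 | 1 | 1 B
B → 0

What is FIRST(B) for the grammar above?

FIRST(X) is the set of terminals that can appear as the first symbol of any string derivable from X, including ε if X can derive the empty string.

We compute FIRST(B) using the standard algorithm.
FIRST(B) = {0}
FIRST(S) = {0, 1}
Therefore, FIRST(B) = {0}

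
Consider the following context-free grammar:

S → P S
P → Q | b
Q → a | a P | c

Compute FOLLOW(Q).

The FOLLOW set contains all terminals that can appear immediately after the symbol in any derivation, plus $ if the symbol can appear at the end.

We compute FOLLOW(Q) using the standard algorithm.
FOLLOW(S) starts with {$}.
FIRST(P) = {a, b, c}
FIRST(Q) = {a, c}
FIRST(S) = {a, b, c}
FOLLOW(P) = {a, b, c}
FOLLOW(Q) = {a, b, c}
FOLLOW(S) = {$}
Therefore, FOLLOW(Q) = {a, b, c}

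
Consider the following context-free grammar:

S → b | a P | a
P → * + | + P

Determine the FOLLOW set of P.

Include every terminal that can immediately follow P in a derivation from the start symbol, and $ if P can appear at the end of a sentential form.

We compute FOLLOW(P) using the standard algorithm.
FOLLOW(S) starts with {$}.
FIRST(P) = {*, +}
FIRST(S) = {a, b}
FOLLOW(P) = {$}
FOLLOW(S) = {$}
Therefore, FOLLOW(P) = {$}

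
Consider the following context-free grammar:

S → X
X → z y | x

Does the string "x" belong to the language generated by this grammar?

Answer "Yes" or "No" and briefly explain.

Yes - a valid derivation exists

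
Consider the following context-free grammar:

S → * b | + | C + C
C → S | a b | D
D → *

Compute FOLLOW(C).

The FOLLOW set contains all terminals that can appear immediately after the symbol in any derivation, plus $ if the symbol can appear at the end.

We compute FOLLOW(C) using the standard algorithm.
FOLLOW(S) starts with {$}.
FIRST(C) = {*, +, a}
FIRST(D) = {*}
FIRST(S) = {*, +, a}
FOLLOW(C) = {$, +}
FOLLOW(D) = {$, +}
FOLLOW(S) = {$, +}
Therefore, FOLLOW(C) = {$, +}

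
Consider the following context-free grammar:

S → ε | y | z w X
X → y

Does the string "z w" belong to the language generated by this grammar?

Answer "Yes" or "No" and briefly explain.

No - no valid derivation exists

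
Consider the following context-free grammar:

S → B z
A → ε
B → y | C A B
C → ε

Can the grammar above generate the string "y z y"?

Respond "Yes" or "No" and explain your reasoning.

No - no valid derivation exists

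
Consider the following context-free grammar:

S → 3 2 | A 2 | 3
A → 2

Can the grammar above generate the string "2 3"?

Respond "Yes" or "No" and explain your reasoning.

No - no valid derivation exists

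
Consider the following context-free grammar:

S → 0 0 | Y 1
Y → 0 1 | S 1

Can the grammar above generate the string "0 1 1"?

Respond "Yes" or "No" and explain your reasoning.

Yes - a valid derivation exists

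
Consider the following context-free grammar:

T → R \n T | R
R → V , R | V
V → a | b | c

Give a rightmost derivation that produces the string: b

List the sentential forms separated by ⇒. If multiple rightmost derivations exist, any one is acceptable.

T ⇒ R ⇒ V ⇒ b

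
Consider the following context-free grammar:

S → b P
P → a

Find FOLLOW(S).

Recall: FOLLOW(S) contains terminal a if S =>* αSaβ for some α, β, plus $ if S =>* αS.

We compute FOLLOW(S) using the standard algorithm.
FOLLOW(S) starts with {$}.
FIRST(P) = {a}
FIRST(S) = {b}
FOLLOW(P) = {$}
FOLLOW(S) = {$}
Therefore, FOLLOW(S) = {$}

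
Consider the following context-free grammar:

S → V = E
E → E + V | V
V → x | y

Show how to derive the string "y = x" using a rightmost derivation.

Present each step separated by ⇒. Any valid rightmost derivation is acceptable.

S ⇒ V = E ⇒ V = V ⇒ V = x ⇒ y = x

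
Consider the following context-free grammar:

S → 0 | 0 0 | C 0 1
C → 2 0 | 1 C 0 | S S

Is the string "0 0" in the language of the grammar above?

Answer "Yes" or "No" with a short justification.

Yes - a valid derivation exists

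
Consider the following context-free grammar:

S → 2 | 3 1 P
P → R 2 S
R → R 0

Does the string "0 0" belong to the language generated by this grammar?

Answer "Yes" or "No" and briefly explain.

No - no valid derivation exists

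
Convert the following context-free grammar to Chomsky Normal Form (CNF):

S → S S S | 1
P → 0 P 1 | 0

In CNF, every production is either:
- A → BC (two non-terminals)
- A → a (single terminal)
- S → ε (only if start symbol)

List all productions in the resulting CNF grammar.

S → 1; T0 → 0; T1 → 1; P → 0; S → S X0; X0 → S S; P → T0 X1; X1 → P T1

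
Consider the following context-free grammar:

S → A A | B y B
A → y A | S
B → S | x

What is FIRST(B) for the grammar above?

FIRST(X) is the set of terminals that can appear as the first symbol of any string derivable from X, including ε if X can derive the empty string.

We compute FIRST(B) using the standard algorithm.
FIRST(A) = {x, y}
FIRST(B) = {x, y}
FIRST(S) = {x, y}
Therefore, FIRST(B) = {x, y}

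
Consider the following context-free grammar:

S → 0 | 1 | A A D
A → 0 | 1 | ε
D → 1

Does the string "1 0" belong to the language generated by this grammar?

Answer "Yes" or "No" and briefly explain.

No - no valid derivation exists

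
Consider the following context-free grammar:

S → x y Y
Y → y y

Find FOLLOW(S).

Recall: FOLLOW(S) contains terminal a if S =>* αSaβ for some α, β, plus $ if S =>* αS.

We compute FOLLOW(S) using the standard algorithm.
FOLLOW(S) starts with {$}.
FIRST(S) = {x}
FIRST(Y) = {y}
FOLLOW(S) = {$}
FOLLOW(Y) = {$}
Therefore, FOLLOW(S) = {$}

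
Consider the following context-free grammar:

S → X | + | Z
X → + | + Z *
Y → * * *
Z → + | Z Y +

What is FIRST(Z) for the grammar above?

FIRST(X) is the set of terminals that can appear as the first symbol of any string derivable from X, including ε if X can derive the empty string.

We compute FIRST(Z) using the standard algorithm.
FIRST(S) = {+}
FIRST(X) = {+}
FIRST(Y) = {*}
FIRST(Z) = {+}
Therefore, FIRST(Z) = {+}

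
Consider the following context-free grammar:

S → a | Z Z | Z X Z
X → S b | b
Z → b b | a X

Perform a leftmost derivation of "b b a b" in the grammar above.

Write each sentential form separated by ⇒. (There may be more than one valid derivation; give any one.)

S ⇒ Z Z ⇒ b b Z ⇒ b b a X ⇒ b b a b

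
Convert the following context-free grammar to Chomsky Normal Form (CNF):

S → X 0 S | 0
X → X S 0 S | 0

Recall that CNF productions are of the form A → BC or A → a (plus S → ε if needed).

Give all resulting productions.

T0 → 0; S → 0; X → 0; S → X X0; X0 → T0 S; X → X X1; X1 → S X2; X2 → T0 S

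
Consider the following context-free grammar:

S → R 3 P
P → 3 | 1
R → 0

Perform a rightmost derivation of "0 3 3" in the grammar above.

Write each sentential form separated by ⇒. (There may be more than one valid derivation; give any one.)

S ⇒ R 3 P ⇒ R 3 3 ⇒ 0 3 3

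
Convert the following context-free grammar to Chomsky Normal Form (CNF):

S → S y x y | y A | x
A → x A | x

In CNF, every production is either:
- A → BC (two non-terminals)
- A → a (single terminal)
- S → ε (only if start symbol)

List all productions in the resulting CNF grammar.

TY → y; TX → x; S → x; A → x; S → S X0; X0 → TY X1; X1 → TX TY; S → TY A; A → TX A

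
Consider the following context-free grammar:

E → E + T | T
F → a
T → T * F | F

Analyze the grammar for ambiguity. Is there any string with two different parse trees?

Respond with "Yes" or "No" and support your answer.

No - the grammar is unambiguous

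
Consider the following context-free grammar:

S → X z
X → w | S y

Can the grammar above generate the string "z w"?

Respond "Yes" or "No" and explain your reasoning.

No - no valid derivation exists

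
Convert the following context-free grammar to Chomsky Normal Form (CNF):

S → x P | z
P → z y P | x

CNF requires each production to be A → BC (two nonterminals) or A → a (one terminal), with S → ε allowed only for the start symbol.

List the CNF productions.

TX → x; S → z; TZ → z; TY → y; P → x; S → TX P; P → TZ X0; X0 → TY P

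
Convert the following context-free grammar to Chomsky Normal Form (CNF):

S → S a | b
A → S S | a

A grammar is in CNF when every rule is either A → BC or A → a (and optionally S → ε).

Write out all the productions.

TA → a; S → b; A → a; S → S TA; A → S S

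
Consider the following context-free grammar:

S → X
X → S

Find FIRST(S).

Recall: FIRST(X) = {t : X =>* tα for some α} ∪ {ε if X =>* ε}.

We compute FIRST(S) using the standard algorithm.
FIRST(S) = {}
FIRST(X) = {}
Therefore, FIRST(S) = {}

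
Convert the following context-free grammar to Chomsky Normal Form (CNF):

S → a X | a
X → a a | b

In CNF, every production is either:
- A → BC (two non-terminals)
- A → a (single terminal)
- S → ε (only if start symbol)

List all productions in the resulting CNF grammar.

TA → a; S → a; X → b; S → TA X; X → TA TA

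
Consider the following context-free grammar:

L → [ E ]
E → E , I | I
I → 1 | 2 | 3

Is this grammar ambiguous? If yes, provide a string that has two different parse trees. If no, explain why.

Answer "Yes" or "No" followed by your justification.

No - the grammar is unambiguous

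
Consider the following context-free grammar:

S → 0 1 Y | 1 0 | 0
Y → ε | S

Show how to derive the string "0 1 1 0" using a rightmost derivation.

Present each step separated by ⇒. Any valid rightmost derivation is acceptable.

S ⇒ 0 1 Y ⇒ 0 1 S ⇒ 0 1 1 0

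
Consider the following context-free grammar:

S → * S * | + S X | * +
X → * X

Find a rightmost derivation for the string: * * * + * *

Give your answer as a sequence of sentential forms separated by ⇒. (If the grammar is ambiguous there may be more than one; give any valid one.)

S ⇒ * S * ⇒ * * S * * ⇒ * * * + * *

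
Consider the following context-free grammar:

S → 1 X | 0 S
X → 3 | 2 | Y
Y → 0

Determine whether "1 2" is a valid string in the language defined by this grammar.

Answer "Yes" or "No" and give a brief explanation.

Yes - a valid derivation exists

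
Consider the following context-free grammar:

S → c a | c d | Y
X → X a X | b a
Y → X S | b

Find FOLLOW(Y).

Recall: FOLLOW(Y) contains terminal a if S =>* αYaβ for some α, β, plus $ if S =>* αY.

We compute FOLLOW(Y) using the standard algorithm.
FOLLOW(S) starts with {$}.
FIRST(S) = {b, c}
FIRST(X) = {b}
FIRST(Y) = {b}
FOLLOW(S) = {$}
FOLLOW(X) = {a, b, c}
FOLLOW(Y) = {$}
Therefore, FOLLOW(Y) = {$}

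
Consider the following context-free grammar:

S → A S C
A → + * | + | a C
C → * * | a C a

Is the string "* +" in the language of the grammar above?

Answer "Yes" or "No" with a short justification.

No - no valid derivation exists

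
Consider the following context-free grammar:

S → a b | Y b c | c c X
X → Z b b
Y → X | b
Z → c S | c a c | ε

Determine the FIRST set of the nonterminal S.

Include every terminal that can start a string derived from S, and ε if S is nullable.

We compute FIRST(S) using the standard algorithm.
FIRST(S) = {a, b, c}
FIRST(X) = {b, c}
FIRST(Y) = {b, c}
FIRST(Z) = {c, ε}
Therefore, FIRST(S) = {a, b, c}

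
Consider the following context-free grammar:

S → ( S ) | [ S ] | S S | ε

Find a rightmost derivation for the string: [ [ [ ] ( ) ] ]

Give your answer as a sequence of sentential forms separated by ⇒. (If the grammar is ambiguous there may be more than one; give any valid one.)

S ⇒ [ S ] ⇒ [ [ S ] ] ⇒ [ [ S S ] ] ⇒ [ [ S ( S ) ] ] ⇒ [ [ S ( ) ] ] ⇒ [ [ [ S ] ( ) ] ] ⇒ [ [ [ ] ( ) ] ]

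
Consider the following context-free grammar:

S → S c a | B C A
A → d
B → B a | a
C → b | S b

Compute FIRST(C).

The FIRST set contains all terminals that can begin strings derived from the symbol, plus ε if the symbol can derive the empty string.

We compute FIRST(C) using the standard algorithm.
FIRST(A) = {d}
FIRST(B) = {a}
FIRST(C) = {a, b}
FIRST(S) = {a}
Therefore, FIRST(C) = {a, b}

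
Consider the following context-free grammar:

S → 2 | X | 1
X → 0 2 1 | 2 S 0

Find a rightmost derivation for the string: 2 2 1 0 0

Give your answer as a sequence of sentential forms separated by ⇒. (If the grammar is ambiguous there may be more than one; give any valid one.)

S ⇒ X ⇒ 2 S 0 ⇒ 2 X 0 ⇒ 2 2 S 0 0 ⇒ 2 2 1 0 0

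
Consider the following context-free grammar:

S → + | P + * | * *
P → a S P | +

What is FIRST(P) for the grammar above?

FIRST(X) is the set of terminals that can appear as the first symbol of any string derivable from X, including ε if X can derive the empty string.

We compute FIRST(P) using the standard algorithm.
FIRST(P) = {+, a}
FIRST(S) = {*, +, a}
Therefore, FIRST(P) = {+, a}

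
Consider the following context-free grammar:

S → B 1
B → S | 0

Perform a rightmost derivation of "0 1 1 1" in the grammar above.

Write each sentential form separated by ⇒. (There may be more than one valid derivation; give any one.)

S ⇒ B 1 ⇒ S 1 ⇒ B 1 1 ⇒ S 1 1 ⇒ B 1 1 1 ⇒ 0 1 1 1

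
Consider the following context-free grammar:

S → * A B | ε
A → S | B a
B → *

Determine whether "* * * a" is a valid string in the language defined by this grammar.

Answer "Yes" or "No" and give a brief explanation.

No - no valid derivation exists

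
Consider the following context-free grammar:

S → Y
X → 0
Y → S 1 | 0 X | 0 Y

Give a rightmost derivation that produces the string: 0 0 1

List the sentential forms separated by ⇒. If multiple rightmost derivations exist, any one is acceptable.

S ⇒ Y ⇒ S 1 ⇒ Y 1 ⇒ 0 X 1 ⇒ 0 0 1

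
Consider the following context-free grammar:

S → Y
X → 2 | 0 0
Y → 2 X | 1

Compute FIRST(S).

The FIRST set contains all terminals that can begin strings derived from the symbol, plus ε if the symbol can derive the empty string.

We compute FIRST(S) using the standard algorithm.
FIRST(S) = {1, 2}
FIRST(X) = {0, 2}
FIRST(Y) = {1, 2}
Therefore, FIRST(S) = {1, 2}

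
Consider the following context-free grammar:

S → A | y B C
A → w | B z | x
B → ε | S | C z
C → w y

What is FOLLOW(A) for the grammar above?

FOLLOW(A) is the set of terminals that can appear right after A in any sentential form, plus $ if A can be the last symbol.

We compute FOLLOW(A) using the standard algorithm.
FOLLOW(S) starts with {$}.
FIRST(A) = {w, x, y, z}
FIRST(B) = {w, x, y, z, ε}
FIRST(C) = {w}
FIRST(S) = {w, x, y, z}
FOLLOW(A) = {$, w, z}
FOLLOW(B) = {w, z}
FOLLOW(C) = {$, w, z}
FOLLOW(S) = {$, w, z}
Therefore, FOLLOW(A) = {$, w, z}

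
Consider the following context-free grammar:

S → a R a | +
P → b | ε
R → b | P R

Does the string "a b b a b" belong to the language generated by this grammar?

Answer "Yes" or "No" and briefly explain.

No - no valid derivation exists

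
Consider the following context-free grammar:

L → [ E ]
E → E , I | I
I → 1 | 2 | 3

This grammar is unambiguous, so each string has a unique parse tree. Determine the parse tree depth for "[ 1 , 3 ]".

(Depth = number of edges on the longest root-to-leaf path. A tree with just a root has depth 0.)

4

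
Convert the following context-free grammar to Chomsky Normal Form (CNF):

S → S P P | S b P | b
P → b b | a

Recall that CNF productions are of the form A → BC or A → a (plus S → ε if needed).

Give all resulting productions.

TB → b; S → b; P → a; S → S X0; X0 → P P; S → S X1; X1 → TB P; P → TB TB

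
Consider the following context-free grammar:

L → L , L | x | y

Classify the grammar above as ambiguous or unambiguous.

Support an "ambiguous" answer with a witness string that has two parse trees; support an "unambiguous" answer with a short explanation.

Ambiguous - the string 'x , y , y , y' has two distinct parse trees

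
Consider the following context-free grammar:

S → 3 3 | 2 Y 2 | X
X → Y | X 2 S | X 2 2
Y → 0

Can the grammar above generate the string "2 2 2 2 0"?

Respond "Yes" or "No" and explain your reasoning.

No - no valid derivation exists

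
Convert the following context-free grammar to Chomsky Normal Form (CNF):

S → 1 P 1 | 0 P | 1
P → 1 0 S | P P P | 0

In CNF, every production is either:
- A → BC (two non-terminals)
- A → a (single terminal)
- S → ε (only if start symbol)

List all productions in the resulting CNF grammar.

T1 → 1; T0 → 0; S → 1; P → 0; S → T1 X0; X0 → P T1; S → T0 P; P → T1 X1; X1 → T0 S; P → P X2; X2 → P P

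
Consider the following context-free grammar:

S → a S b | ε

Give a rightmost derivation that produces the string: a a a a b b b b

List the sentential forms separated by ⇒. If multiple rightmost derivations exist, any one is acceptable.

S ⇒ a S b ⇒ a a S b b ⇒ a a a S b b b ⇒ a a a a S b b b b ⇒ a a a a b b b b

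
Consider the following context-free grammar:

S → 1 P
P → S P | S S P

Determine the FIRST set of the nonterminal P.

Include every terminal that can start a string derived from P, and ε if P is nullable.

We compute FIRST(P) using the standard algorithm.
FIRST(P) = {1}
FIRST(S) = {1}
Therefore, FIRST(P) = {1}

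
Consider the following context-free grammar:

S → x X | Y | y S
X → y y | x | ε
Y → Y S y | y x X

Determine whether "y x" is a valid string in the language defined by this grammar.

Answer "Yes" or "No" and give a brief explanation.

Yes - a valid derivation exists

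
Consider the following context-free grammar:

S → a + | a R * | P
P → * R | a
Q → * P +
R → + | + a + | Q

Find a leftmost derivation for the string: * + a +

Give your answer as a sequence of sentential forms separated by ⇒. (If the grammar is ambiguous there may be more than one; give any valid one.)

S ⇒ P ⇒ * R ⇒ * + a +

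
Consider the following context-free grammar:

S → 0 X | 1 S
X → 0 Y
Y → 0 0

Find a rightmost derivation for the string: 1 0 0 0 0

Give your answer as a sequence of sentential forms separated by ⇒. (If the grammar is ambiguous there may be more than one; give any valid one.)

S ⇒ 1 S ⇒ 1 0 X ⇒ 1 0 0 Y ⇒ 1 0 0 0 0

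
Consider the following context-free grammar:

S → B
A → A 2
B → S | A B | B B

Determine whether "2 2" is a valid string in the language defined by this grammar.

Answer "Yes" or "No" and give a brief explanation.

No - no valid derivation exists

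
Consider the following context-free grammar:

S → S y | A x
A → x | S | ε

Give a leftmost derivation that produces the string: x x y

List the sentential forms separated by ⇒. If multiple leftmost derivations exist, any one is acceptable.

S ⇒ S y ⇒ A x y ⇒ x x y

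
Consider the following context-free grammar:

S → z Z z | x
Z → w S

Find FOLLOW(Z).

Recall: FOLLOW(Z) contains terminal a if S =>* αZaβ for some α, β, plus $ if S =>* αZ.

We compute FOLLOW(Z) using the standard algorithm.
FOLLOW(S) starts with {$}.
FIRST(S) = {x, z}
FIRST(Z) = {w}
FOLLOW(S) = {$, z}
FOLLOW(Z) = {z}
Therefore, FOLLOW(Z) = {z}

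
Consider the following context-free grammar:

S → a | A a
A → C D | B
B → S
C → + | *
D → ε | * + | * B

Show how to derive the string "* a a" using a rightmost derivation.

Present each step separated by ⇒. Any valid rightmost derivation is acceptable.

S ⇒ A a ⇒ B a ⇒ S a ⇒ A a a ⇒ C D a a ⇒ C a a ⇒ * a a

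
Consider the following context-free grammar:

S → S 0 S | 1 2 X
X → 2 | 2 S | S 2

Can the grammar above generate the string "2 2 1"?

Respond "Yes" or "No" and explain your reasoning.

No - no valid derivation exists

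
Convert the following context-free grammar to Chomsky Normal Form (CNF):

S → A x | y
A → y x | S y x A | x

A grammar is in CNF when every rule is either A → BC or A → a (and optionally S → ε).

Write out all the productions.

TX → x; S → y; TY → y; A → x; S → A TX; A → TY TX; A → S X0; X0 → TY X1; X1 → TX A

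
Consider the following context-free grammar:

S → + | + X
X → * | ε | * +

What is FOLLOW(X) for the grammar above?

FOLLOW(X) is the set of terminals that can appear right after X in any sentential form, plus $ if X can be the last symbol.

We compute FOLLOW(X) using the standard algorithm.
FOLLOW(S) starts with {$}.
FIRST(S) = {+}
FIRST(X) = {*, ε}
FOLLOW(S) = {$}
FOLLOW(X) = {$}
Therefore, FOLLOW(X) = {$}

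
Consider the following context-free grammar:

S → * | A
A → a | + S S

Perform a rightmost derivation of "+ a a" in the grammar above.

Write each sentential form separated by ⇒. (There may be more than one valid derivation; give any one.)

S ⇒ A ⇒ + S S ⇒ + S A ⇒ + S a ⇒ + A a ⇒ + a a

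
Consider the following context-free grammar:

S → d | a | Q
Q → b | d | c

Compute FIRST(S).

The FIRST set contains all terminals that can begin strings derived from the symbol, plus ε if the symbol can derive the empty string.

We compute FIRST(S) using the standard algorithm.
FIRST(Q) = {b, c, d}
FIRST(S) = {a, b, c, d}
Therefore, FIRST(S) = {a, b, c, d}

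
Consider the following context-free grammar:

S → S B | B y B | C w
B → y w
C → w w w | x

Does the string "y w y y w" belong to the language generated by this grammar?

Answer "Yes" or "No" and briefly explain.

Yes - a valid derivation exists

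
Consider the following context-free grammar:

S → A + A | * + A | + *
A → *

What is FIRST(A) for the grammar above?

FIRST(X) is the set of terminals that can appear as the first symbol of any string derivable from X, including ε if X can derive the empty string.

We compute FIRST(A) using the standard algorithm.
FIRST(A) = {*}
FIRST(S) = {*, +}
Therefore, FIRST(A) = {*}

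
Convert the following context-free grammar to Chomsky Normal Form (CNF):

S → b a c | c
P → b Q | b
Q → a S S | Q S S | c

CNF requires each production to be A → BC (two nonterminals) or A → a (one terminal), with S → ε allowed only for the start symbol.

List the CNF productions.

TB → b; TA → a; TC → c; S → c; P → b; Q → c; S → TB X0; X0 → TA TC; P → TB Q; Q → TA X1; X1 → S S; Q → Q X2; X2 → S S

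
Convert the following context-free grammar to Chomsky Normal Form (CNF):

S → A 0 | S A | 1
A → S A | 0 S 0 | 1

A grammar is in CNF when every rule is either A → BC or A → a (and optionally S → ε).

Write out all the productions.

T0 → 0; S → 1; A → 1; S → A T0; S → S A; A → S A; A → T0 X0; X0 → S T0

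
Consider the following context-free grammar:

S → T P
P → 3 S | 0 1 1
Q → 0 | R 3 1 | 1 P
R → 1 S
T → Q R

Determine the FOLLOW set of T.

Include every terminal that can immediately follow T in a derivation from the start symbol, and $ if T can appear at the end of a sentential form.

We compute FOLLOW(T) using the standard algorithm.
FOLLOW(S) starts with {$}.
FIRST(P) = {0, 3}
FIRST(Q) = {0, 1}
FIRST(R) = {1}
FIRST(S) = {0, 1}
FIRST(T) = {0, 1}
FOLLOW(P) = {$, 0, 1, 3}
FOLLOW(Q) = {1}
FOLLOW(R) = {0, 3}
FOLLOW(S) = {$, 0, 1, 3}
FOLLOW(T) = {0, 3}
Therefore, FOLLOW(T) = {0, 3}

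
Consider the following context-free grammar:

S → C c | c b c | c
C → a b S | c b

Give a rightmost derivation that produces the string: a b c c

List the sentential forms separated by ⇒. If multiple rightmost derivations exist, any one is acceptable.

S ⇒ C c ⇒ a b S c ⇒ a b c c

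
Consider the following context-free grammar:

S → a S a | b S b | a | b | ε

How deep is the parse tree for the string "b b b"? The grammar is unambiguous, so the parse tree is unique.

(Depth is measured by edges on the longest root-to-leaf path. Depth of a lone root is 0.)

2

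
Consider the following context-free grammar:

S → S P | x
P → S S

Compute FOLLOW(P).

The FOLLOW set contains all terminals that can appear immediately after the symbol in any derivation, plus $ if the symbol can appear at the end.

We compute FOLLOW(P) using the standard algorithm.
FOLLOW(S) starts with {$}.
FIRST(P) = {x}
FIRST(S) = {x}
FOLLOW(P) = {$, x}
FOLLOW(S) = {$, x}
Therefore, FOLLOW(P) = {$, x}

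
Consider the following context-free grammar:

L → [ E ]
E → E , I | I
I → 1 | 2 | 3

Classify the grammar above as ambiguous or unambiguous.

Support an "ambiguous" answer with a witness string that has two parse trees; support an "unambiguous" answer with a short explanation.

Unambiguous - every string in the language has a unique parse tree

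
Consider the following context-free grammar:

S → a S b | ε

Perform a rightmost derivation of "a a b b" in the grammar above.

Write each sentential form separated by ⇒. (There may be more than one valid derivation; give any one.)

S ⇒ a S b ⇒ a a S b b ⇒ a a b b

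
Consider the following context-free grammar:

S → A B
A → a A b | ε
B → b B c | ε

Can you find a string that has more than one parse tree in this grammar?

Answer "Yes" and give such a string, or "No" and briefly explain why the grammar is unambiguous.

No - the grammar is unambiguous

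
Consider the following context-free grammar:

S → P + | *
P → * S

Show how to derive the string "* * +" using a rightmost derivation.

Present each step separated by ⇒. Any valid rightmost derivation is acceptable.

S ⇒ P + ⇒ * S + ⇒ * * +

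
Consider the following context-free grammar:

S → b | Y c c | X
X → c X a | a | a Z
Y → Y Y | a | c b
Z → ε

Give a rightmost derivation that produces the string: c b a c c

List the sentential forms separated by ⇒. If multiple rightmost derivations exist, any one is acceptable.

S ⇒ Y c c ⇒ Y Y c c ⇒ Y a c c ⇒ c b a c c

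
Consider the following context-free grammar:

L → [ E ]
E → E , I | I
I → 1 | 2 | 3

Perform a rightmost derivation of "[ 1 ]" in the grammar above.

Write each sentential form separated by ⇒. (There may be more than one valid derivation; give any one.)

L ⇒ [ E ] ⇒ [ I ] ⇒ [ 1 ]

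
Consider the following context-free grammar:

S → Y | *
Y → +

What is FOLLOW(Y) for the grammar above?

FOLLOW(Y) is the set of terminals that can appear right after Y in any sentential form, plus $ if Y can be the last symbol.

We compute FOLLOW(Y) using the standard algorithm.
FOLLOW(S) starts with {$}.
FIRST(S) = {*, +}
FIRST(Y) = {+}
FOLLOW(S) = {$}
FOLLOW(Y) = {$}
Therefore, FOLLOW(Y) = {$}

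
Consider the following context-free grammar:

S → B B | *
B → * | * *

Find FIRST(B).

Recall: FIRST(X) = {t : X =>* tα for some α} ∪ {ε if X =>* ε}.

We compute FIRST(B) using the standard algorithm.
FIRST(B) = {*}
FIRST(S) = {*}
Therefore, FIRST(B) = {*}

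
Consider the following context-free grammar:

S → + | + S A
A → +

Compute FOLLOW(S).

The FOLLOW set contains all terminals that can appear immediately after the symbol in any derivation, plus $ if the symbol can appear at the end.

We compute FOLLOW(S) using the standard algorithm.
FOLLOW(S) starts with {$}.
FIRST(A) = {+}
FIRST(S) = {+}
FOLLOW(A) = {$, +}
FOLLOW(S) = {$, +}
Therefore, FOLLOW(S) = {$, +}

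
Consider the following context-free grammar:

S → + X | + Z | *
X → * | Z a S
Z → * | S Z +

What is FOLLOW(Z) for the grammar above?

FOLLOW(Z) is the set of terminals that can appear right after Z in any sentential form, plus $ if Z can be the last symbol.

We compute FOLLOW(Z) using the standard algorithm.
FOLLOW(S) starts with {$}.
FIRST(S) = {*, +}
FIRST(X) = {*, +}
FIRST(Z) = {*, +}
FOLLOW(S) = {$, *, +}
FOLLOW(X) = {$, *, +}
FOLLOW(Z) = {$, *, +, a}
Therefore, FOLLOW(Z) = {$, *, +, a}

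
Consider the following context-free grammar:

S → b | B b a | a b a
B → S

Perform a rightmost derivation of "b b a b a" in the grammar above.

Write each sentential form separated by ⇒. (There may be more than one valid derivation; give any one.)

S ⇒ B b a ⇒ S b a ⇒ B b a b a ⇒ S b a b a ⇒ b b a b a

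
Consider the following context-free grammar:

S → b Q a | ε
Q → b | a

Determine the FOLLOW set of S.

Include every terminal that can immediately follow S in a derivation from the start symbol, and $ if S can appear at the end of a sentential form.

We compute FOLLOW(S) using the standard algorithm.
FOLLOW(S) starts with {$}.
FIRST(Q) = {a, b}
FIRST(S) = {b, ε}
FOLLOW(Q) = {a}
FOLLOW(S) = {$}
Therefore, FOLLOW(S) = {$}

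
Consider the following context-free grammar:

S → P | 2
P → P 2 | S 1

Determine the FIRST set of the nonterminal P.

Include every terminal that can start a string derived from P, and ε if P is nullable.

We compute FIRST(P) using the standard algorithm.
FIRST(P) = {2}
FIRST(S) = {2}
Therefore, FIRST(P) = {2}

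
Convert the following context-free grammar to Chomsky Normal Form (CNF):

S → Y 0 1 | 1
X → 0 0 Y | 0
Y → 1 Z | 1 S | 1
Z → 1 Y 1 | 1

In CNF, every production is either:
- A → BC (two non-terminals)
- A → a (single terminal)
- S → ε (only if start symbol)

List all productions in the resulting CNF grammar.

T0 → 0; T1 → 1; S → 1; X → 0; Y → 1; Z → 1; S → Y X0; X0 → T0 T1; X → T0 X1; X1 → T0 Y; Y → T1 Z; Y → T1 S; Z → T1 X2; X2 → Y T1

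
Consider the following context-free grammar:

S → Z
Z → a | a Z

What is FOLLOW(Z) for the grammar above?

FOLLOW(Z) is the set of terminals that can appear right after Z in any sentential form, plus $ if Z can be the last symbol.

We compute FOLLOW(Z) using the standard algorithm.
FOLLOW(S) starts with {$}.
FIRST(S) = {a}
FIRST(Z) = {a}
FOLLOW(S) = {$}
FOLLOW(Z) = {$}
Therefore, FOLLOW(Z) = {$}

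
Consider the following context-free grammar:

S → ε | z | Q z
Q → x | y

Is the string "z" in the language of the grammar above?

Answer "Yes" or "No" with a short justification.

Yes - a valid derivation exists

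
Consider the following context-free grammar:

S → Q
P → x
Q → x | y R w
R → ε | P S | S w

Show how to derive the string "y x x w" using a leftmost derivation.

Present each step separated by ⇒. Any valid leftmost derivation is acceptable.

S ⇒ Q ⇒ y R w ⇒ y P S w ⇒ y x S w ⇒ y x Q w ⇒ y x x w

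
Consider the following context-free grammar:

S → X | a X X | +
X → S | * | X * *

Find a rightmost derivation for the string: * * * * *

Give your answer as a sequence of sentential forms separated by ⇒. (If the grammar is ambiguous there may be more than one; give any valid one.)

S ⇒ X ⇒ X * * ⇒ X * * * * ⇒ * * * * *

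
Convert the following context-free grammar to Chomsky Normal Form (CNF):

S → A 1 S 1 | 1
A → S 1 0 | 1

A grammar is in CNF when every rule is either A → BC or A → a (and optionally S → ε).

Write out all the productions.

T1 → 1; S → 1; T0 → 0; A → 1; S → A X0; X0 → T1 X1; X1 → S T1; A → S X2; X2 → T1 T0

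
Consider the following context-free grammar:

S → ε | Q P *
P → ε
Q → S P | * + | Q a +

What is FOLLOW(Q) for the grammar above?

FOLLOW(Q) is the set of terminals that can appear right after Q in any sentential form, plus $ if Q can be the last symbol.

We compute FOLLOW(Q) using the standard algorithm.
FOLLOW(S) starts with {$}.
FIRST(P) = {ε}
FIRST(Q) = {*, a, ε}
FIRST(S) = {*, a, ε}
FOLLOW(P) = {*, a}
FOLLOW(Q) = {*, a}
FOLLOW(S) = {$, *, a}
Therefore, FOLLOW(Q) = {*, a}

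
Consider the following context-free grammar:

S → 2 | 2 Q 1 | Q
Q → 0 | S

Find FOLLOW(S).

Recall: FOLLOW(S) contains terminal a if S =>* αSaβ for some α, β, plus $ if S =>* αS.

We compute FOLLOW(S) using the standard algorithm.
FOLLOW(S) starts with {$}.
FIRST(Q) = {0, 2}
FIRST(S) = {0, 2}
FOLLOW(Q) = {$, 1}
FOLLOW(S) = {$, 1}
Therefore, FOLLOW(S) = {$, 1}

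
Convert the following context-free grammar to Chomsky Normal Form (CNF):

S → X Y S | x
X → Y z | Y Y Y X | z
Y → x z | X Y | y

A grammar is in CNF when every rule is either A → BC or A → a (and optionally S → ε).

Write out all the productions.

S → x; TZ → z; X → z; TX → x; Y → y; S → X X0; X0 → Y S; X → Y TZ; X → Y X1; X1 → Y X2; X2 → Y X; Y → TX TZ; Y → X Y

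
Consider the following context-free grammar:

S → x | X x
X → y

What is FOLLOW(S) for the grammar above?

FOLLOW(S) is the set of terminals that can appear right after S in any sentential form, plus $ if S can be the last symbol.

We compute FOLLOW(S) using the standard algorithm.
FOLLOW(S) starts with {$}.
FIRST(S) = {x, y}
FIRST(X) = {y}
FOLLOW(S) = {$}
FOLLOW(X) = {x}
Therefore, FOLLOW(S) = {$}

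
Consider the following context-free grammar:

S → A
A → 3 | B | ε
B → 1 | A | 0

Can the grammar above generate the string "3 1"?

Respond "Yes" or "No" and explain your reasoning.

No - no valid derivation exists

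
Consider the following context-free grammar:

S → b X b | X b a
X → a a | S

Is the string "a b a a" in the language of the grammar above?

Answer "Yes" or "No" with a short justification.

No - no valid derivation exists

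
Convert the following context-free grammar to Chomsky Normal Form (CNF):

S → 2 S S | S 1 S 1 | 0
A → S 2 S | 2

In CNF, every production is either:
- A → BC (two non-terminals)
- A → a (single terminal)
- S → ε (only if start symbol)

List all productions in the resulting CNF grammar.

T2 → 2; T1 → 1; S → 0; A → 2; S → T2 X0; X0 → S S; S → S X1; X1 → T1 X2; X2 → S T1; A → S X3; X3 → T2 S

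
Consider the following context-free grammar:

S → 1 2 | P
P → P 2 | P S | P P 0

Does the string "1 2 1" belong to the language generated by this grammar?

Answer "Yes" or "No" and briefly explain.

No - no valid derivation exists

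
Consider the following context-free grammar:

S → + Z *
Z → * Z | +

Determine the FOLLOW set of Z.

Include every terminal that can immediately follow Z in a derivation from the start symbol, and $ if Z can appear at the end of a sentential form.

We compute FOLLOW(Z) using the standard algorithm.
FOLLOW(S) starts with {$}.
FIRST(S) = {+}
FIRST(Z) = {*, +}
FOLLOW(S) = {$}
FOLLOW(Z) = {*}
Therefore, FOLLOW(Z) = {*}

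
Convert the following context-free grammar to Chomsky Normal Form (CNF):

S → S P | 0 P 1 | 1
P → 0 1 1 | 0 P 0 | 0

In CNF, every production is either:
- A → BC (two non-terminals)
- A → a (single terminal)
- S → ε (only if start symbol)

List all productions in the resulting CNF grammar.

T0 → 0; T1 → 1; S → 1; P → 0; S → S P; S → T0 X0; X0 → P T1; P → T0 X1; X1 → T1 T1; P → T0 X2; X2 → P T0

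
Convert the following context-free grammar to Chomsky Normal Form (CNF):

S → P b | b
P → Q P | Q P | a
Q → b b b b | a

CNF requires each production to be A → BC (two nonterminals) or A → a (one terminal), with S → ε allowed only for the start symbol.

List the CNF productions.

TB → b; S → b; P → a; Q → a; S → P TB; P → Q P; P → Q P; Q → TB X0; X0 → TB X1; X1 → TB TB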